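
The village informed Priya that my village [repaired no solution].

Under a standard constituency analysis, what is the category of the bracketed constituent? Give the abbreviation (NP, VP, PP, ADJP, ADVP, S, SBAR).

"repaired" is the head of the bracketed span, so the span is a verb phrase: VP.

VP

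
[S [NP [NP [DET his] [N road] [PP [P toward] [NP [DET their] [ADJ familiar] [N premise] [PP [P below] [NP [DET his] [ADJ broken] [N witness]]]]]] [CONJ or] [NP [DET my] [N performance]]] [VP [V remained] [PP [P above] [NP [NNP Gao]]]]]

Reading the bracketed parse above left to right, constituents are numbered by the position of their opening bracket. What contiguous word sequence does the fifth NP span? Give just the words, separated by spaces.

my performance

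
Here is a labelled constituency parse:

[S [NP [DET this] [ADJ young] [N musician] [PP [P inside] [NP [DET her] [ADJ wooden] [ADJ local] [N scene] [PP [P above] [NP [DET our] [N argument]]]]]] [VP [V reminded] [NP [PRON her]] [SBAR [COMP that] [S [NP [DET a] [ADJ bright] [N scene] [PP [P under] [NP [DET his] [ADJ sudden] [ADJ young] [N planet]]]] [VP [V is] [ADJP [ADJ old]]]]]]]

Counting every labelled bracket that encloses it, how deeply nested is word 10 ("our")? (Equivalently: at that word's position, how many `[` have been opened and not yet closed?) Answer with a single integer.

7

The word sits inside DET, which is inside NP, inside PP, inside NP, inside PP, inside NP, inside S — 7 brackets in all.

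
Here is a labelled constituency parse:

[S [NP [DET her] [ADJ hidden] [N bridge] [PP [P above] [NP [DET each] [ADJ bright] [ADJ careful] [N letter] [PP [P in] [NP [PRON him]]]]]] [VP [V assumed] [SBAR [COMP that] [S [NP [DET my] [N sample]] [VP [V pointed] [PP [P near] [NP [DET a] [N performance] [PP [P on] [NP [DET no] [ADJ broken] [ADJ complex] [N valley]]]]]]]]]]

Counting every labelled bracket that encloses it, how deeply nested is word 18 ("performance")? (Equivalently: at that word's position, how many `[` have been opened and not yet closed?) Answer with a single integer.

8

Counting open brackets not yet closed at "performance": [S [VP [SBAR [S [VP [PP [NP [N = 8.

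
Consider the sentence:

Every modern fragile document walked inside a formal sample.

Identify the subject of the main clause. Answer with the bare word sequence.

every modern fragile document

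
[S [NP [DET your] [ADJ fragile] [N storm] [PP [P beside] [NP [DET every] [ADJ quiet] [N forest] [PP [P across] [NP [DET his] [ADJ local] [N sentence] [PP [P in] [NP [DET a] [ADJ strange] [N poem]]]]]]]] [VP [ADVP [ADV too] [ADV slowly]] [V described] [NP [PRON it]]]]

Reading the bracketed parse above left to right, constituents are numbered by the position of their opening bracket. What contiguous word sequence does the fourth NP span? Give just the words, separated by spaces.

In left-to-right order the NP constituents are "your fragile storm beside every quiet forest across his local sentence in a strange poem"; "every quiet forest across his local sentence in a strange poem"; "his local sentence in a strange poem"; "a strange poem"; "it". Number 4 is "a strange poem".

a strange poem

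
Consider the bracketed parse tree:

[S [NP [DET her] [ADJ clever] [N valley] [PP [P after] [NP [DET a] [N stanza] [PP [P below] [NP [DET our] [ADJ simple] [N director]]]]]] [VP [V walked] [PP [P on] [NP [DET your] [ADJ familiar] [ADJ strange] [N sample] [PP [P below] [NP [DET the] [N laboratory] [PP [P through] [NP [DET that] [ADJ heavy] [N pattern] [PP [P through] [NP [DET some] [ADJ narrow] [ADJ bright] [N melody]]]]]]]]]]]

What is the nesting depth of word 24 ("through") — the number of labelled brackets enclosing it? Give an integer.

10

Path from the root down to the word: S → VP → PP → NP → PP → NP → PP → NP → PP → P. That is 10 enclosing brackets.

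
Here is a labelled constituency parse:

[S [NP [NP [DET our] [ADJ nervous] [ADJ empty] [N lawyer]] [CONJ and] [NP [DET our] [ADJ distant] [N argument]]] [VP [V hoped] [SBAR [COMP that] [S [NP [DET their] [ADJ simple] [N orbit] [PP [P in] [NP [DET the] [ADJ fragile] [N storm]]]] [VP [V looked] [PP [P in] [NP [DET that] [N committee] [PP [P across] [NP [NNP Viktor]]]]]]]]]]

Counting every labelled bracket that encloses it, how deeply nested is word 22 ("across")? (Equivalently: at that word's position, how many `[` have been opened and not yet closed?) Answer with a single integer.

9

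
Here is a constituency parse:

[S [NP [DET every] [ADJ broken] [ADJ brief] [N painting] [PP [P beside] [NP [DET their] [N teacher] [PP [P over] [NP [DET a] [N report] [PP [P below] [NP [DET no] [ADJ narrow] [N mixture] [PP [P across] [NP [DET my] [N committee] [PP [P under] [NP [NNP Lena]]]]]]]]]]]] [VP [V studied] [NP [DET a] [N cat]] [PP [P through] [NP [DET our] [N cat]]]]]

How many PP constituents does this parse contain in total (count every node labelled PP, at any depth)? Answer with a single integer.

Scanning left to right, an opening `[PP` appears at word positions 5, 8, 11, 15, 18, 23 — 6 in total.

6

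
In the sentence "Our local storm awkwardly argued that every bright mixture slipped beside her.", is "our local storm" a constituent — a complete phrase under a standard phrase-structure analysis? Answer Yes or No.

Yes

The sequence corresponds to a single NP node — the noun phrase "our local storm".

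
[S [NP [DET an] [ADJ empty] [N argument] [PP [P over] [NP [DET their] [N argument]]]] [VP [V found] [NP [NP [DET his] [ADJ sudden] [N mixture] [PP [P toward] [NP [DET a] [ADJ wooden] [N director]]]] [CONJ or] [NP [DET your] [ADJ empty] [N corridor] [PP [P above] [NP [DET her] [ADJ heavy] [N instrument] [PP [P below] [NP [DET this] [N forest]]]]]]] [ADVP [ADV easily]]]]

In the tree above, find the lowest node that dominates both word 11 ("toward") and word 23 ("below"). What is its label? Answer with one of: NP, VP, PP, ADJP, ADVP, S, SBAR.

NP

Word 11 lies under S → VP → NP → NP → PP → P; word 23 lies under S → VP → NP → NP → PP → NP → PP → P. The lowest shared node is the NP.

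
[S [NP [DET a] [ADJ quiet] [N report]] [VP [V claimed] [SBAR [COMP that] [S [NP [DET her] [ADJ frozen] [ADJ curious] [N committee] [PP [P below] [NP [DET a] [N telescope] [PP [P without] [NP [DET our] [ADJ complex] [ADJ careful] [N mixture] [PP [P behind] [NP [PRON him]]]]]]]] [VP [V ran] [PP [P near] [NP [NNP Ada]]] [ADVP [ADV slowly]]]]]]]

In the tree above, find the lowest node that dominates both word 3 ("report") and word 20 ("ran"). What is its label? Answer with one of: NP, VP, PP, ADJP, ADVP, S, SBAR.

S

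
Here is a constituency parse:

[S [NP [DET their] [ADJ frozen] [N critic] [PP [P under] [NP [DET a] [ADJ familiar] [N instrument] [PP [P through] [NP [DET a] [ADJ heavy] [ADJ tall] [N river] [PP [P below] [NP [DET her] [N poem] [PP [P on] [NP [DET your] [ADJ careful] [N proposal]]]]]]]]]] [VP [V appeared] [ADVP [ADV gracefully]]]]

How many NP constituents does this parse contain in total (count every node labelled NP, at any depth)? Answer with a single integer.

5

The NP constituents are: [NP their frozen critic under a familiar instrument through a heavy tall river below her poem on your careful proposal]; [NP a familiar instrument through a heavy tall river below her poem on your careful proposal]; [NP a heavy tall river below her poem on your careful proposal]; [NP her poem on your careful proposal]; [NP your careful proposal]. Total: 5.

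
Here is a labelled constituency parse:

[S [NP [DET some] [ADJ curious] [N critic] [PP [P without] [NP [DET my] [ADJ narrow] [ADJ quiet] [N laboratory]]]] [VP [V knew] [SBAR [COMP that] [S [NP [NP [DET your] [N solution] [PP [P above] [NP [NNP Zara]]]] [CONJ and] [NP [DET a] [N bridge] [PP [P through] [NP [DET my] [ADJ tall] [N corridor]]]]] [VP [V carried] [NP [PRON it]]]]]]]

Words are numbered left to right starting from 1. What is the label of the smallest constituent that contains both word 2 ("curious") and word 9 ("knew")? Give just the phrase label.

S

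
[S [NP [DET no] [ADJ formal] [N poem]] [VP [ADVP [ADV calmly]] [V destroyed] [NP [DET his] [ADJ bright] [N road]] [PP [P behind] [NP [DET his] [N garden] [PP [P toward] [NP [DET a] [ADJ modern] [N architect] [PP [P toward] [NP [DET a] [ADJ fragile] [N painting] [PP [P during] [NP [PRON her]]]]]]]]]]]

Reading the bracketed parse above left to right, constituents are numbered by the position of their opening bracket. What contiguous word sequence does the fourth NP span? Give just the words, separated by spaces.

a modern architect toward a fragile painting during her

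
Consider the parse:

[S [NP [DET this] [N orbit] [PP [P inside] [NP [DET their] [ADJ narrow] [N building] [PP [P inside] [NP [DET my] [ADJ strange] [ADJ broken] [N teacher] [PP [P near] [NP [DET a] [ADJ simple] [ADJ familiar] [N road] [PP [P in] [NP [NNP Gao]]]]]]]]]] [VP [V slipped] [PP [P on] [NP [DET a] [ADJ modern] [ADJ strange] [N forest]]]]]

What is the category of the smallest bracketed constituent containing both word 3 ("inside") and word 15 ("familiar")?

Both words fall inside [PP inside their narrow building inside my strange broken teacher near a simple familiar road in Gao] (words 3–18), and no smaller constituent contains them both. Label: PP.

PP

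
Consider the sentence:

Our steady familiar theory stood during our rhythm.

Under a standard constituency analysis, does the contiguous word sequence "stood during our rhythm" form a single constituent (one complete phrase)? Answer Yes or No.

Yes

"stood during our rhythm" is exactly the verb phrase [VP stood during our rhythm], a complete constituent.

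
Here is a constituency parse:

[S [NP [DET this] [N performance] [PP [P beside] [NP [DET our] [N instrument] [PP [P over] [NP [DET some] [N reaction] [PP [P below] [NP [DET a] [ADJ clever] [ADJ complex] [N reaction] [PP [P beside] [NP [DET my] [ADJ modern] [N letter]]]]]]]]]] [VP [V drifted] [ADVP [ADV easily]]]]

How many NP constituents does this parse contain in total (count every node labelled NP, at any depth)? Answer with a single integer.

5

Listing each NP by its span: [NP this performance beside our instrument over some reaction below a clever complex reaction beside my modern letter]; [NP our instrument over some reaction below a clever complex reaction beside my modern letter]; [NP some reaction below a clever complex reaction beside my modern letter]; [NP a clever complex reaction beside my modern letter]; [NP my modern letter] — that makes 5.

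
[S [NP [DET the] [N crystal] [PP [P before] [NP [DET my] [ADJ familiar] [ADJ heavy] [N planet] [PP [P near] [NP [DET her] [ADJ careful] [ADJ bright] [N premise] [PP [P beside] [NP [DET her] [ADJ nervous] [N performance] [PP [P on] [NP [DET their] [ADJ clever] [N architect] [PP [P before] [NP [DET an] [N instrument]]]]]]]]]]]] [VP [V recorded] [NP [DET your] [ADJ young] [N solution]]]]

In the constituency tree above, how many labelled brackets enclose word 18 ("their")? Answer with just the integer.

11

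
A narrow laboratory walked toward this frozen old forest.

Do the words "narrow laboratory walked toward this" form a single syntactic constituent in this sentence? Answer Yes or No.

"narrow" belongs to the noun phrase "a narrow laboratory" while "this" belongs to the verb phrase "walked toward this frozen old forest"; a span that runs across that boundary is not a single phrase.

No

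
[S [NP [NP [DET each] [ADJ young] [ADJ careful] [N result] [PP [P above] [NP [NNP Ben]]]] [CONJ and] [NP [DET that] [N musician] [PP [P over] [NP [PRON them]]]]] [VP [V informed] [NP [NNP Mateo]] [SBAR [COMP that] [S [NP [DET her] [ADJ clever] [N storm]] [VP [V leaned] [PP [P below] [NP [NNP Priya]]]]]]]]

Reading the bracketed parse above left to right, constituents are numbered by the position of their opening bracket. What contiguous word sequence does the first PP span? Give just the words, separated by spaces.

Opening `[PP` markers occur at word positions 5, 10, 19; the first of these opens the constituent [PP above Ben].

above Ben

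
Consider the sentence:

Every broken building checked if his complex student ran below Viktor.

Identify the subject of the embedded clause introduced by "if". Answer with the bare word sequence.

The subject of the embedded clause introduced by "if" is the NP immediately before the verb "ran": "his complex student".

his complex student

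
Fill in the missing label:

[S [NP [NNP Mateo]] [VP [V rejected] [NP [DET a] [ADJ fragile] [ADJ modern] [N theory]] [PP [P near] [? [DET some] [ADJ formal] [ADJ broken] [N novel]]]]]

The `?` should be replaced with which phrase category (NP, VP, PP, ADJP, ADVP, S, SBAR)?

NP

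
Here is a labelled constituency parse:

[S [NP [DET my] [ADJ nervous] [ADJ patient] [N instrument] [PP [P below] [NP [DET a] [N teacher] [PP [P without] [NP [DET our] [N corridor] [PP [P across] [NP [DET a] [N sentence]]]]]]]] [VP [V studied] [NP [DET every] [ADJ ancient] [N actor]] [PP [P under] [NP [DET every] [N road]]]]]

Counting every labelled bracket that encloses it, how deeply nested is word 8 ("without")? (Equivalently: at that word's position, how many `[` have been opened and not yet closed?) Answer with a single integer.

6

Path from the root down to the word: S → NP → PP → NP → PP → P. That is 6 enclosing brackets.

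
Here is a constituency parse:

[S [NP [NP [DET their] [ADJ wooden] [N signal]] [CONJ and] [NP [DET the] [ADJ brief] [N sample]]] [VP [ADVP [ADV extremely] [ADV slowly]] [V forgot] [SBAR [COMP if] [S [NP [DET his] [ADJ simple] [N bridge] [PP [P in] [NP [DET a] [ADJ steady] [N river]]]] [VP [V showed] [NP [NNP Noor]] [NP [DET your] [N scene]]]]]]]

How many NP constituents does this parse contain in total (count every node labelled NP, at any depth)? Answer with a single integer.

7

Scanning left to right, an opening `[NP` appears at word positions 1, 1, 5, 12, 16, 20, 21 — 7 in total.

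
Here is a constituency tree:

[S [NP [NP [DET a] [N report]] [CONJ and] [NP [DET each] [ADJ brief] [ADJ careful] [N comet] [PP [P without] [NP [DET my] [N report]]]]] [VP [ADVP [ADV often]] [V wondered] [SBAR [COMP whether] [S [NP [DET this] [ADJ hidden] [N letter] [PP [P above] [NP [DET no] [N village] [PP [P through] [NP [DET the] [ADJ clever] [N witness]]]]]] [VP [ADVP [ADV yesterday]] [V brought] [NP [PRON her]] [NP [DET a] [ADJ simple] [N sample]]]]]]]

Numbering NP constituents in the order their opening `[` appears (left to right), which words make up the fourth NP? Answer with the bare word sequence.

my report

The NP opening brackets appear, in order, over: "a report and each brief careful comet without my report"; "a report"; "each brief careful comet without my report"; "my report"; "this hidden letter above no village through the clever witness"; "no village through the clever witness"; "the clever witness"; "her"; "a simple sample". The fourth one spans "my report".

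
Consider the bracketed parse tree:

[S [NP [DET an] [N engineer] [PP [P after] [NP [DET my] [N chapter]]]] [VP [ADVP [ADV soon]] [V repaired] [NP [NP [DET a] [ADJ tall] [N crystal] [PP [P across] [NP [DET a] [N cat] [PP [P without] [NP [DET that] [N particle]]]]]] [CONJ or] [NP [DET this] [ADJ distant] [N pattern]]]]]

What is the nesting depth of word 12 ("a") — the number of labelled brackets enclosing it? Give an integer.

7

Path from the root down to the word: S → VP → NP → NP → PP → NP → DET. That is 7 enclosing brackets.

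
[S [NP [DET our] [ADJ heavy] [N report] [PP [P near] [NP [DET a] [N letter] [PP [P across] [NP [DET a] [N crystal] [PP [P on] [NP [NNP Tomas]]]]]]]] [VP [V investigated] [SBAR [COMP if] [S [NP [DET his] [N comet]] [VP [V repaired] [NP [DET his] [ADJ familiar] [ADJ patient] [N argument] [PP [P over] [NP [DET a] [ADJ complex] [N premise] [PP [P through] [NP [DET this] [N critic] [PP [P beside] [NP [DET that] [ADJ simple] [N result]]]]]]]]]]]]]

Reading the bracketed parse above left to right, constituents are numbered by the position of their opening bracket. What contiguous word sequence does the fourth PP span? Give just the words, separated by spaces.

over a complex premise through this critic beside that simple result

In left-to-right order the PP constituents are "near a letter across a crystal on Tomas"; "across a crystal on Tomas"; "on Tomas"; "over a complex premise through this critic beside that simple result"; "through this critic beside that simple result"; "beside that simple result". Number 4 is "over a complex premise through this critic beside that simple result".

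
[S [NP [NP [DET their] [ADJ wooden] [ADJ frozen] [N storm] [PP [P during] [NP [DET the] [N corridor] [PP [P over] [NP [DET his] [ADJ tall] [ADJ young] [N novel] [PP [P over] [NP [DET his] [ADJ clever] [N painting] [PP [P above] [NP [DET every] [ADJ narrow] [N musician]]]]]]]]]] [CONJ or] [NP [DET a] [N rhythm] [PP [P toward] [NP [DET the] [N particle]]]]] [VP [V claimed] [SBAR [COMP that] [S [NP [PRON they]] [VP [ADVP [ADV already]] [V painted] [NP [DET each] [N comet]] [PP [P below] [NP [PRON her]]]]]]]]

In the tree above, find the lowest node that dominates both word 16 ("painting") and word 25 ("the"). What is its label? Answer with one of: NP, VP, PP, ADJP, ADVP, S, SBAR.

NP

Both words fall inside [NP their wooden frozen storm during the corridor over his tall young novel over his clever painting above every narrow musician or a rhythm toward the particle] (words 1–26), and no smaller constituent contains them both. Label: NP.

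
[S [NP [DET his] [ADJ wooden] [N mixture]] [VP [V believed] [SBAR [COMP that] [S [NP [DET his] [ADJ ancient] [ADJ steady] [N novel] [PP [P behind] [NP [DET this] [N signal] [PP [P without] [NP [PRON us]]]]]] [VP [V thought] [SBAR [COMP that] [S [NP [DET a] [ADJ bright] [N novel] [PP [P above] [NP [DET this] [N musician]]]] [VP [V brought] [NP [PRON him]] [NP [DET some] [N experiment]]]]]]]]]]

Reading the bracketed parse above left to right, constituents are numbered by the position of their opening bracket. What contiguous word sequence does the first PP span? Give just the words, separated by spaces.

behind this signal without us

The PP opening brackets appear, in order, over: "behind this signal without us"; "without us"; "above this musician". The first one spans "behind this signal without us".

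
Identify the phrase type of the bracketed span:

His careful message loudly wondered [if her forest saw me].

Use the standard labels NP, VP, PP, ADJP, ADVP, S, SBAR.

The bracketed span "if her forest saw me" is headed by "if", making it a subordinate clause (SBAR).

SBAR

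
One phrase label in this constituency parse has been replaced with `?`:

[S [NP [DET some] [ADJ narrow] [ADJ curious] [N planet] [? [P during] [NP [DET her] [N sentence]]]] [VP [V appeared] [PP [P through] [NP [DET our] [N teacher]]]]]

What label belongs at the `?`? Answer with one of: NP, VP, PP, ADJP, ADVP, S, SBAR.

Looking at what the `?` directly dominates — P 'during', NP — this is a prepositional phrase (PP).

PP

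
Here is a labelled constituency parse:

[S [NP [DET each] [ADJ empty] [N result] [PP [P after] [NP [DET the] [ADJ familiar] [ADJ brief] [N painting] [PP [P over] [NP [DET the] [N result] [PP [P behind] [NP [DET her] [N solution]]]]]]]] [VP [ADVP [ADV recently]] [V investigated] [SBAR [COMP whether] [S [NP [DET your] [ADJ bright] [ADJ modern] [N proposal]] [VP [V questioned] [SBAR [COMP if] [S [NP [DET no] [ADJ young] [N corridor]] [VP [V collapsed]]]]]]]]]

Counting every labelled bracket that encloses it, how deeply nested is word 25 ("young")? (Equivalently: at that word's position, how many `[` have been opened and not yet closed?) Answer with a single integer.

9

Path from the root down to the word: S → VP → SBAR → S → VP → SBAR → S → NP → ADJ. That is 9 enclosing brackets.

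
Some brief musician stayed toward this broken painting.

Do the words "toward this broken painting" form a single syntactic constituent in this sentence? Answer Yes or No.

"toward this broken painting" is exactly the prepositional phrase [PP toward this broken painting], a complete constituent.

Yes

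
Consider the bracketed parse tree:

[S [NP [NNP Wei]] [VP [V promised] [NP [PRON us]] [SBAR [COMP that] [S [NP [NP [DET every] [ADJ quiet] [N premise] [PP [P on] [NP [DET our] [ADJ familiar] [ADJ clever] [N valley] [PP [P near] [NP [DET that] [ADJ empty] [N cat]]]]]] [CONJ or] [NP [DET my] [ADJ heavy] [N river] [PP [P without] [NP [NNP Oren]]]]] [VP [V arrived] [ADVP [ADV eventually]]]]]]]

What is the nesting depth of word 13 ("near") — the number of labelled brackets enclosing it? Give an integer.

10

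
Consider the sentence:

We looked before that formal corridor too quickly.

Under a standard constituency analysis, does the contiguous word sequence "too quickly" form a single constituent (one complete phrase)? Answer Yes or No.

"too quickly" is exactly the adverb phrase [ADVP too quickly], a complete constituent.

Yes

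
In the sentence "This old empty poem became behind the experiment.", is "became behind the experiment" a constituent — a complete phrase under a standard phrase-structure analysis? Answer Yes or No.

Yes

"became behind the experiment" is exactly the verb phrase [VP became behind the experiment], a complete constituent.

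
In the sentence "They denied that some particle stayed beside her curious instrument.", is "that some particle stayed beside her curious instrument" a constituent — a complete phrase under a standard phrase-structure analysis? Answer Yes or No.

Yes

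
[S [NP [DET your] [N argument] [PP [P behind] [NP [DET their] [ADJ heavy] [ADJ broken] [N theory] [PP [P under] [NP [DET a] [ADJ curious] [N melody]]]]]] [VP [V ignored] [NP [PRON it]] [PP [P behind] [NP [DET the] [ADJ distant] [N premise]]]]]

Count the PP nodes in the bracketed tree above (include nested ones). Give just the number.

3

The PP constituents are: [PP behind their heavy broken theory under a curious melody]; [PP under a curious melody]; [PP behind the distant premise]. Total: 3.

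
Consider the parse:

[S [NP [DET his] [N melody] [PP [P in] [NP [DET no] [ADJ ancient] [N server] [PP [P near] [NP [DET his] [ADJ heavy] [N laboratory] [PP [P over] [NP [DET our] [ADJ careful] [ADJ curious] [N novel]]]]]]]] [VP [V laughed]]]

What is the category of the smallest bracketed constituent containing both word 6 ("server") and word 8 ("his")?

Both words fall inside [NP no ancient server near his heavy laboratory over our careful curious novel] (words 4–15), and no smaller constituent contains them both. Label: NP.

NP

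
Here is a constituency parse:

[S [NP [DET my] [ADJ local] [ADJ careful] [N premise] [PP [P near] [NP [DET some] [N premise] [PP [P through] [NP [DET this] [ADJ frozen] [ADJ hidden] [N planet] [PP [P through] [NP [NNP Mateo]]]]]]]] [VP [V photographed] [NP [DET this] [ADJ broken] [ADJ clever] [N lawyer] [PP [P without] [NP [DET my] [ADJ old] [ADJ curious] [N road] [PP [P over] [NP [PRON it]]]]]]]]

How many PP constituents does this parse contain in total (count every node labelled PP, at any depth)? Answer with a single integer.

5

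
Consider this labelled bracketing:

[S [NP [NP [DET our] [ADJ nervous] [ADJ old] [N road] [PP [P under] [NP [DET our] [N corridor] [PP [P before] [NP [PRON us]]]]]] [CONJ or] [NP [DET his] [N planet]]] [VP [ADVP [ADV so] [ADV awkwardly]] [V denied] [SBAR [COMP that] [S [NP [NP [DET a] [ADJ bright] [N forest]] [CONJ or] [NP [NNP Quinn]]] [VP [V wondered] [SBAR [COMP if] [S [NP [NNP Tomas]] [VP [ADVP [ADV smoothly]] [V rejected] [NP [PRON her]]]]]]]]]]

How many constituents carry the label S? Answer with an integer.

3

Scanning left to right, an opening `[S` appears at word positions 1, 17, 24 — 3 in total.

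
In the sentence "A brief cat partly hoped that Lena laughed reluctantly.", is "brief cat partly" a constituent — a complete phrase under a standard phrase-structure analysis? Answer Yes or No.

No

The sequence begins inside the noun phrase "a brief cat" and ends inside the verb phrase "partly hoped that Lena laughed reluctantly"; it crosses a phrase boundary, so no single node in the tree spans exactly those words.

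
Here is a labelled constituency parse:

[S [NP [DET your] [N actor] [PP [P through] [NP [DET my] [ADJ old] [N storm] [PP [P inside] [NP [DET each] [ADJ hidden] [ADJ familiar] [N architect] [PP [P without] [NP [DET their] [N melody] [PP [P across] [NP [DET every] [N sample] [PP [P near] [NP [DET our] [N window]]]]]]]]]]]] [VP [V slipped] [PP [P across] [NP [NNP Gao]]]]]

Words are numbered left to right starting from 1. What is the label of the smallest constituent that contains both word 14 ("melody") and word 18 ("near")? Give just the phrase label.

The smallest bracket enclosing both words is [NP their melody across every sample near our window], so the label is NP.

NP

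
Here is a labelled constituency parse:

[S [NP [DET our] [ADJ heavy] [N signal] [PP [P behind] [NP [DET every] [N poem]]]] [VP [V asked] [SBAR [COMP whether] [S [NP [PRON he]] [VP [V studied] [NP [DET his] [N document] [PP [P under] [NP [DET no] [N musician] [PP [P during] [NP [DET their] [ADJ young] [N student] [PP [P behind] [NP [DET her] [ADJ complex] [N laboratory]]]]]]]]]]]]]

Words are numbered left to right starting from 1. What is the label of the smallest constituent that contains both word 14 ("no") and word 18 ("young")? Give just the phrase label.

The smallest bracket enclosing both words is [NP no musician during their young student behind her complex laboratory], so the label is NP.

NP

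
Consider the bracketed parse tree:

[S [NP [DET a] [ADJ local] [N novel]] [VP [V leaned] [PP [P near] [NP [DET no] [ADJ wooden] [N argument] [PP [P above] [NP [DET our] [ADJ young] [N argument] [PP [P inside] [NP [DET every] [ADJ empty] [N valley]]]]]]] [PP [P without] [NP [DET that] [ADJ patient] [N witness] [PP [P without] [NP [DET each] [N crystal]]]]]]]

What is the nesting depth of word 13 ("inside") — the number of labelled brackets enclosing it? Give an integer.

8

Counting open brackets not yet closed at "inside": [S [VP [PP [NP [PP [NP [PP [P = 8.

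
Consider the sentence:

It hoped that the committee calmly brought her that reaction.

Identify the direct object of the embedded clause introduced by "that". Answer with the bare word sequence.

that reaction

The verb of the embedded clause introduced by "that" is "brought"; its direct object is the NP "that reaction".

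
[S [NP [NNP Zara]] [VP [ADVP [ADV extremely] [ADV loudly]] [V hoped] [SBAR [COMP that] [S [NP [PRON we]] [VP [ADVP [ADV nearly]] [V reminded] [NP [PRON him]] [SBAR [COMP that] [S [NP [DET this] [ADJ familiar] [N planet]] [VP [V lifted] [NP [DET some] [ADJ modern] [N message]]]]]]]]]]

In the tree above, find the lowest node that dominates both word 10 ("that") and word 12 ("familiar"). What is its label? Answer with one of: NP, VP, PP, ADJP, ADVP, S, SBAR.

Word 10 lies under S → VP → SBAR → S → VP → SBAR → COMP; word 12 lies under S → VP → SBAR → S → VP → SBAR → S → NP → ADJ. The lowest shared node is the SBAR.

SBAR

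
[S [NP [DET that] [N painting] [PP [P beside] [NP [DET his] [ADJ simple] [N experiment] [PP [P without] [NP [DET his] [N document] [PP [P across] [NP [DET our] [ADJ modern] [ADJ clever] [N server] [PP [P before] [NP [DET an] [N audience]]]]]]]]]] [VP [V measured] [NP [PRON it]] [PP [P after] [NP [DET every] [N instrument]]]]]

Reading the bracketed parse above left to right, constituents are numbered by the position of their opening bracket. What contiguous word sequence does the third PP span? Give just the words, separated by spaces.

across our modern clever server before an audience

Opening `[PP` markers occur at word positions 3, 7, 10, 15, 20; the third of these opens the constituent [PP across our modern clever server before an audience].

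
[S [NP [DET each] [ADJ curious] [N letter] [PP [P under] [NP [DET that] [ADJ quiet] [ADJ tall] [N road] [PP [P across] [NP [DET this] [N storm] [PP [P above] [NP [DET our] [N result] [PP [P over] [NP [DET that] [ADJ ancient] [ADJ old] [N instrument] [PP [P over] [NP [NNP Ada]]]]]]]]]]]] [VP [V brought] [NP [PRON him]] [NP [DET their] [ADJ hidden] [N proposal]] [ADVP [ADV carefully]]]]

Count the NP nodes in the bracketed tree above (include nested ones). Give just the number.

8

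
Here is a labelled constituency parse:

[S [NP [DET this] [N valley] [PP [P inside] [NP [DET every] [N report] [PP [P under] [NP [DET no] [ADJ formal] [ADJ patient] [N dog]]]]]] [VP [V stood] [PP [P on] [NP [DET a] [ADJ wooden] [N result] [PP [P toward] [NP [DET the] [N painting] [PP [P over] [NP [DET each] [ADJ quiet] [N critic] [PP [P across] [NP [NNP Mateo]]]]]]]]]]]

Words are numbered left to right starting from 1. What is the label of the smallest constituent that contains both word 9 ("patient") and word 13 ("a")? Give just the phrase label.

The smallest bracket enclosing both words is [S this valley inside every report under no formal patient dog stood on a wooden result toward the painting over each quiet critic across Mateo], so the label is S.

S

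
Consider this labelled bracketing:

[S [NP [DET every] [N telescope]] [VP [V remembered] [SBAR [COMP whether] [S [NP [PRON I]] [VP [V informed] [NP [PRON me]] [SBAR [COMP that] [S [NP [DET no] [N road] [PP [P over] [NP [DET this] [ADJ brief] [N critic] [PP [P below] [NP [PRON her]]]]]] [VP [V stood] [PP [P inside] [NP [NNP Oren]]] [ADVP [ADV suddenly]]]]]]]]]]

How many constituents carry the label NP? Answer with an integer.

The NP constituents are: [NP every telescope]; [NP I]; [NP me]; [NP no road over this brief critic below her]; [NP this brief critic below her]; [NP her] …. Total: 7.

7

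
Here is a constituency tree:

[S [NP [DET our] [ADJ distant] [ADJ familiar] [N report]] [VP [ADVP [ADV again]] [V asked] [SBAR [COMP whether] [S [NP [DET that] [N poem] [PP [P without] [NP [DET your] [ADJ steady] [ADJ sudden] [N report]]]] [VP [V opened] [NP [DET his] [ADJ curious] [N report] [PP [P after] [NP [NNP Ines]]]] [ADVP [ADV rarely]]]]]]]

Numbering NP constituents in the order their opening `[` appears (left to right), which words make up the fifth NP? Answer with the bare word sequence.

Ines

Opening `[NP` markers occur at word positions 1, 8, 11, 16, 20; the fifth of these opens the constituent [NP Ines].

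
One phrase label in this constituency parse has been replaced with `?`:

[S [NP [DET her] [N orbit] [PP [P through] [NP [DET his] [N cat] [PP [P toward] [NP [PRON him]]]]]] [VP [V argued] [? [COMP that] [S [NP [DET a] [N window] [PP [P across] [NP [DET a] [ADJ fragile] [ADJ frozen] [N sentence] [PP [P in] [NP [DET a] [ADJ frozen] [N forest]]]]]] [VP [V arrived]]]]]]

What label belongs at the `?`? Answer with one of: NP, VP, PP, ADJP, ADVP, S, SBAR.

SBAR

Looking at what the `?` directly dominates — COMP 'that', S — this is a subordinate clause (SBAR).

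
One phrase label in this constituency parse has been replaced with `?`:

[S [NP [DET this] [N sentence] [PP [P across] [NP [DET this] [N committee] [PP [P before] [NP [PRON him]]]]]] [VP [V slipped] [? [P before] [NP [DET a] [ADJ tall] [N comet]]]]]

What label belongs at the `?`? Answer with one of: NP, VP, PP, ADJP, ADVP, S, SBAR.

PP

Looking at what the `?` directly dominates — P 'before', NP — this is a prepositional phrase (PP).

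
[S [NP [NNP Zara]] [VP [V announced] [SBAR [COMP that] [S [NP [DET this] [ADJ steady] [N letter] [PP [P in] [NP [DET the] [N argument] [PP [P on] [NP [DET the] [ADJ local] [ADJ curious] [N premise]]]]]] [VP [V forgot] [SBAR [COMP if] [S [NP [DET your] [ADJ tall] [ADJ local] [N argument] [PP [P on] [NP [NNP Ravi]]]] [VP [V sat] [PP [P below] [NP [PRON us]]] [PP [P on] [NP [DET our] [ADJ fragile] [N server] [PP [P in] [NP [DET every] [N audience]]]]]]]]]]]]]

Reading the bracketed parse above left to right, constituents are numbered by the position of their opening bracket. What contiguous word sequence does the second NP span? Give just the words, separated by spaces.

Opening `[NP` markers occur at word positions 1, 4, 8, 11, 17, 22, 25, 27, 31; the second of these opens the constituent [NP this steady letter in the argument on the local curious premise].

this steady letter in the argument on the local curious premise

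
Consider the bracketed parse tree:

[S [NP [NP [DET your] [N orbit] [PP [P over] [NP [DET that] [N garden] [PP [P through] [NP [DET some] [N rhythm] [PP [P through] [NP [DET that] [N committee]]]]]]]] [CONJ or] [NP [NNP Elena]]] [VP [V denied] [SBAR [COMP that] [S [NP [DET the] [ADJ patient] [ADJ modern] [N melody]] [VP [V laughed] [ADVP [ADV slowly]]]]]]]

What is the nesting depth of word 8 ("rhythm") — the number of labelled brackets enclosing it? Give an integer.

8

Counting open brackets not yet closed at "rhythm": [S [NP [NP [PP [NP [PP [NP [N = 8.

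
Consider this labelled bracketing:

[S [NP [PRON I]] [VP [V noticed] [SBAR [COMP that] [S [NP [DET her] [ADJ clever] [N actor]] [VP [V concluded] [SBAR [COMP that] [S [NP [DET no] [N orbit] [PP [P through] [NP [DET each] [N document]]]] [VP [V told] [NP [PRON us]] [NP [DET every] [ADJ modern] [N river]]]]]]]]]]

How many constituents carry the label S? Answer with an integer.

Scanning left to right, an opening `[S` appears at word positions 1, 4, 9 — 3 in total.

3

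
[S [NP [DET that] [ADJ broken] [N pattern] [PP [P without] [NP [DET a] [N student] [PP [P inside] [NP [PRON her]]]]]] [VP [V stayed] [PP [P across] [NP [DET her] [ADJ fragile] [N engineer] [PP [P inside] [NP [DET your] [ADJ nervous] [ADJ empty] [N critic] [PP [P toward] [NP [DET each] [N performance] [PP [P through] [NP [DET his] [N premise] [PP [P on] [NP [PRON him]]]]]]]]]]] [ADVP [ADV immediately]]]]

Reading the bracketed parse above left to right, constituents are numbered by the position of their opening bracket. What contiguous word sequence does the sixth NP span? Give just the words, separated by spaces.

each performance through his premise on him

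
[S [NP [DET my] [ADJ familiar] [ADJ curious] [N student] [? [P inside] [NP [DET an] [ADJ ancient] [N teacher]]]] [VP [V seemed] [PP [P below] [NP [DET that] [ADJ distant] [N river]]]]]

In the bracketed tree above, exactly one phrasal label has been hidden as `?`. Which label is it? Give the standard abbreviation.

A constituent whose immediate children are P 'inside', NP is a prepositional phrase: PP.

PP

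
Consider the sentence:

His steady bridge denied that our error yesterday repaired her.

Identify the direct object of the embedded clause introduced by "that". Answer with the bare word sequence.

her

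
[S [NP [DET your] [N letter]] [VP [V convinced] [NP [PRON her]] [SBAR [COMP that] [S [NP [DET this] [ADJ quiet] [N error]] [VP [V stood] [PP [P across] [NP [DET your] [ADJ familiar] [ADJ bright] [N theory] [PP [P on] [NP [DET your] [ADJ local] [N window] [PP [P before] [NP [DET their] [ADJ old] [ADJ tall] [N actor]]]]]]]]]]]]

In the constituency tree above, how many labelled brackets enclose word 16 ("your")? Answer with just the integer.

10

The word sits inside DET, which is inside NP, inside PP, inside NP, inside PP, inside VP, inside S, inside SBAR, inside VP, inside S — 10 brackets in all.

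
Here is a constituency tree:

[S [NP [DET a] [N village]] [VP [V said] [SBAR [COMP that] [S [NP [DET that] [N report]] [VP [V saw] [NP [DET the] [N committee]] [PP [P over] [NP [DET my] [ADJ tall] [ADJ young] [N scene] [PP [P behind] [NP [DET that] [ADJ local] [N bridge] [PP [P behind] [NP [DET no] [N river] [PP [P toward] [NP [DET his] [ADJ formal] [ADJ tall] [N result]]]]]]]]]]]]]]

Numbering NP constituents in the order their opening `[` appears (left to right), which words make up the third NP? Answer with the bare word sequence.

Opening `[NP` markers occur at word positions 1, 5, 8, 11, 16, 20, 23; the third of these opens the constituent [NP the committee].

the committee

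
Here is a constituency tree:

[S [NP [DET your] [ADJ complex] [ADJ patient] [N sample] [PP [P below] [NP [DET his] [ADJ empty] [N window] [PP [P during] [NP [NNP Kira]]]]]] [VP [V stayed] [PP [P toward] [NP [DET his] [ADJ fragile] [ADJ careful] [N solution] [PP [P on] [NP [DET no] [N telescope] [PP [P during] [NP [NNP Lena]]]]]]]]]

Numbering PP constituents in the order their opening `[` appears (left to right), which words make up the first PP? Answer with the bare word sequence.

below his empty window during Kira

Opening `[PP` markers occur at word positions 5, 9, 12, 17, 20; the first of these opens the constituent [PP below his empty window during Kira].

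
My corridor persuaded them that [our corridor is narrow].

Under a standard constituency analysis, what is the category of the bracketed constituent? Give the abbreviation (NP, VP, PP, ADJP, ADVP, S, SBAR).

"is" is the head of the bracketed span, so the span is a clause: S.

S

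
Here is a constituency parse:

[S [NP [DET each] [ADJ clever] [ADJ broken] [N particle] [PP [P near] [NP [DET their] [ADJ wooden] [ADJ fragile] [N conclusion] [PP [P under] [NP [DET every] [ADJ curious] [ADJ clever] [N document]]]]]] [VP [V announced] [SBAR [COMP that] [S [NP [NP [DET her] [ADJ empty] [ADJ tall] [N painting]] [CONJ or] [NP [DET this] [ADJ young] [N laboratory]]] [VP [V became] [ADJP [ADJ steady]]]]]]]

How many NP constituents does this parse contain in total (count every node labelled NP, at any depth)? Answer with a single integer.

6

Listing each NP by its span: [NP each clever broken particle near their wooden fragile conclusion under every curious clever document]; [NP their wooden fragile conclusion under every curious clever document]; [NP every curious clever document]; [NP her empty tall painting or this young laboratory]; [NP her empty tall painting]; [NP this young laboratory] — that makes 6.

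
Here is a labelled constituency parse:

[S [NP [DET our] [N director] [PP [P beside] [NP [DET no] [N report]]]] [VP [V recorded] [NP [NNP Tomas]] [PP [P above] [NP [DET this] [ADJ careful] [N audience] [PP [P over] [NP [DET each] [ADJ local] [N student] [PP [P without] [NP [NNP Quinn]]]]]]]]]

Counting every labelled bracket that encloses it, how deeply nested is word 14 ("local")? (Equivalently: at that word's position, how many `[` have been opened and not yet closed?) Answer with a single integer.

7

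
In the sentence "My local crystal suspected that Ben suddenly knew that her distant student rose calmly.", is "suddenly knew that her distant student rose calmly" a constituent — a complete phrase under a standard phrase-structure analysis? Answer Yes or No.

Yes

The sequence corresponds to a single VP node — the verb phrase "suddenly knew that her distant student rose calmly".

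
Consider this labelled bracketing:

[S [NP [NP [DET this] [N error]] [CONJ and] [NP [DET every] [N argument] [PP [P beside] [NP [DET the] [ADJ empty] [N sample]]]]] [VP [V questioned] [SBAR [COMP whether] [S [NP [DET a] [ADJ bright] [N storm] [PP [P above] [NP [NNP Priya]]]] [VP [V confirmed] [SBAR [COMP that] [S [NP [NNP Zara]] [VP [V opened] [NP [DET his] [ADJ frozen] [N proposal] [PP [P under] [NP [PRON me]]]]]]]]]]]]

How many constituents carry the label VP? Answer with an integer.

The VP constituents are: [VP questioned whether a bright storm above Priya confirmed that Zara opened his frozen proposal under me]; [VP confirmed that Zara opened his frozen proposal under me]; [VP opened his frozen proposal under me]. Total: 3.

3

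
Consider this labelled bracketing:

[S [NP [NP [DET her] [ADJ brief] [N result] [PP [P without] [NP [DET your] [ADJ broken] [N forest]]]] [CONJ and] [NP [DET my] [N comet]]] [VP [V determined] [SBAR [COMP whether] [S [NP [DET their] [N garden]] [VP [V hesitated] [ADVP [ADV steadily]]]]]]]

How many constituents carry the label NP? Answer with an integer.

5

The NP constituents are: [NP her brief result without your broken forest and my comet]; [NP her brief result without your broken forest]; [NP your broken forest]; [NP my comet]; [NP their garden]. Total: 5.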